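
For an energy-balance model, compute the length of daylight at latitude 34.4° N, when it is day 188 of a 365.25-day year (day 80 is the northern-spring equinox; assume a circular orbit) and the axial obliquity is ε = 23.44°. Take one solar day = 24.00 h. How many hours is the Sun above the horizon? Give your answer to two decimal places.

14.19 h

Solar longitude: λ_s = 360° × (188 − 80)/365.25 = 106.448°.
sin δ = sin 23.44° × sin 106.448° = 0.38151, so δ = +22.427°.
cos H₀ = −tan φ · tan δ = −tan(+34.4°) × tan(+22.427°) = -0.2826, so H₀ = 1.8573 rad = 106.42°.
Daylight = 2H₀/(2π) × 24.00 h = (1.8573/π) × 24.00 = 14.19 h.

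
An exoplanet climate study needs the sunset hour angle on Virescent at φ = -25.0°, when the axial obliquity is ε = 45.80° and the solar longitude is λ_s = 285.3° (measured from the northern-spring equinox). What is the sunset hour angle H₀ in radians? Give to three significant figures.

H₀ = 2.03 rad

Solar declination: sin δ = sin ε · sin λ_s = sin 45.80° × sin 285.3° = -0.69150, so δ = -43.749°.
cos H₀ = −tan φ · tan δ = −tan(-25.0°) × tan(-43.749°) = -0.4464, so H₀ = 2.0335 rad = 116.51°.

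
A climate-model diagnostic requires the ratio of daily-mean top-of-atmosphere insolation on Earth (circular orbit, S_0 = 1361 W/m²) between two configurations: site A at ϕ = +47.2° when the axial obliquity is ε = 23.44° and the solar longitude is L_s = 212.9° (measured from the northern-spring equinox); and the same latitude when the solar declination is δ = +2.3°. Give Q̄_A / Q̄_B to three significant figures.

Q̄_A / Q̄_B ≈ 0.597

— Configuration A (ϕ=+47.2°):
Solar declination: sin δ = sin ε · sin L_s = sin 23.44° × sin 212.9° = -0.21607, so δ = -12.478°.
cos h₀ = −tan(+47.2°) tan(-12.478°) = 0.2390, h₀ = 1.3295 rad.
Bracket: h₀ sin ϕ sin δ + cos ϕ cos δ sin h₀ = 1.3295×0.73373×-0.21607 + 0.67944×0.97638×0.97103 = -0.210775 + 0.644173 = 0.433398.
Q̄ = (S_0/π) × [bracket] = (1361/π) × 0.433398 = 187.76 W/m².
— Configuration B (ϕ=+47.2°):
cos h₀ = −tan(+47.2°) tan(+2.300°) = -0.0434, h₀ = 1.6142 rad.
Bracket: h₀ sin ϕ sin δ + cos ϕ cos δ sin h₀ = 1.6142×0.73373×0.04013 + 0.67944×0.99919×0.99906 = 0.047529 + 0.678251 = 0.725780.
Q̄ = (S_0/π) × [bracket] = (1361/π) × 0.725780 = 314.42 W/m².
Ratio Q̄_A / Q̄_B = 187.76 / 314.42 = 0.5972.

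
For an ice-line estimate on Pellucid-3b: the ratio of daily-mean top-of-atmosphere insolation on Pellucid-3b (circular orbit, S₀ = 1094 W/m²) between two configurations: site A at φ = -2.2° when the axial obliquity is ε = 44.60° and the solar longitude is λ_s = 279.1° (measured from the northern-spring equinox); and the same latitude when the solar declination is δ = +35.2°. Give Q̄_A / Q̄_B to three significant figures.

— Configuration A (φ=-2.2°):
Solar declination: sin δ = sin ε · sin λ_s = sin 44.60° × sin 279.1° = -0.69332, so δ = -43.893°.
cos H₀ = −tan(-2.2°) tan(-43.893°) = -0.0370, H₀ = 1.6078 rad.
Bracket: H₀ sin φ sin δ + cos φ cos δ sin H₀ = 1.6078×-0.03839×-0.69332 + 0.99926×0.72063×0.99932 = 0.042794 + 0.719607 = 0.762401.
Q̄ = (S₀/π) × [bracket] = (1094/π) × 0.762401 = 265.49 W/m².
— Configuration B (φ=-2.2°):
cos H₀ = −tan(-2.2°) tan(+35.200°) = 0.0271, H₀ = 1.5437 rad.
Bracket: H₀ sin φ sin δ + cos φ cos δ sin H₀ = 1.5437×-0.03839×0.57643 + 0.99926×0.81714×0.99963 = -0.034161 + 0.816233 = 0.782072.
Q̄ = (S₀/π) × [bracket] = (1094/π) × 0.782072 = 272.34 W/m².
Ratio Q̄_A / Q̄_B = 265.49 / 272.34 = 0.9748.

Q̄_A / Q̄_B ≈ 0.975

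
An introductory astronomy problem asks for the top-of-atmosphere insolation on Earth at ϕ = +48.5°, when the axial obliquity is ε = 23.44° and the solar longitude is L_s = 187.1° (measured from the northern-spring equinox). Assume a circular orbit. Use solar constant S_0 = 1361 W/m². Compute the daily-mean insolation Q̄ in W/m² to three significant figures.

Q̄ ≈ 262 W/m²

Solar declination: sin δ = sin ε · sin L_s = sin 23.44° × sin 187.1° = -0.04917, so δ = -2.818°.
cos h₀ = −tan(+48.5°) tan(-2.818°) = 0.0556, h₀ = 1.5151 rad.
Bracket: h₀ sin ϕ sin δ + cos ϕ cos δ sin h₀ = 1.5151×0.74896×-0.04917 + 0.66262×0.99879×0.99845 = -0.055796 + 0.660792 = 0.604996.
Q̄ = (S_0/π) × [bracket] = (1361/π) × 0.604996 = 262.1 W/m².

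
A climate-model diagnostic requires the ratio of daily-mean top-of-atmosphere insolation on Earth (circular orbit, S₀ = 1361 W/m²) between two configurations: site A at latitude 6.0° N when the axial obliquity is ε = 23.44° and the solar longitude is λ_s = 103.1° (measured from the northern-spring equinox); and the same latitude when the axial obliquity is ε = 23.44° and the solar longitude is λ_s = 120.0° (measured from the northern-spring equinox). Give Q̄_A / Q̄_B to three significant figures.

— Configuration A (φ=+6.0°):
Solar declination: sin δ = sin ε · sin λ_s = sin 23.44° × sin 103.1° = 0.38744, so δ = +22.795°.
cos H₀ = −tan(+6.0°) tan(+22.795°) = -0.0442, H₀ = 1.6150 rad.
Bracket: H₀ sin φ sin δ + cos φ cos δ sin H₀ = 1.6150×0.10453×0.38744 + 0.99452×0.92190×0.99902 = 0.065406 + 0.915949 = 0.981355.
Q̄ = (S₀/π) × [bracket] = (1361/π) × 0.981355 = 425.14 W/m².
— Configuration B (φ=+6.0°):
Solar declination: sin δ = sin ε · sin λ_s = sin 23.44° × sin 120.0° = 0.34449, so δ = +20.151°.
cos H₀ = −tan(+6.0°) tan(+20.151°) = -0.0386, H₀ = 1.6094 rad.
Bracket: H₀ sin φ sin δ + cos φ cos δ sin H₀ = 1.6094×0.10453×0.34449 + 0.99452×0.93879×0.99926 = 0.057954 + 0.932955 = 0.990909.
Q̄ = (S₀/π) × [bracket] = (1361/π) × 0.990909 = 429.28 W/m².
Ratio Q̄_A / Q̄_B = 425.14 / 429.28 = 0.9904.

Q̄_A / Q̄_B ≈ 0.990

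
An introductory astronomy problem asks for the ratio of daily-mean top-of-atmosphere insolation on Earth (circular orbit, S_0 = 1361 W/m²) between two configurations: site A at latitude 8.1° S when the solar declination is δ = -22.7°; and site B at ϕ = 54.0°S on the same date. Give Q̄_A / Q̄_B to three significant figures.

— Configuration A (ϕ=-8.1°):
cos h₀ = −tan(-8.1°) tan(-22.700°) = -0.0595, h₀ = 1.6304 rad.
Bracket: h₀ sin ϕ sin δ + cos ϕ cos δ sin h₀ = 1.6304×-0.14090×-0.38591 + 0.99002×0.92254×0.99823 = 0.088653 + 0.911716 = 1.000369.
Q̄ = (S_0/π) × [bracket] = (1361/π) × 1.000369 = 433.38 W/m².
— Configuration B (ϕ=-54.0°):
cos h₀ = −tan(-54.0°) tan(-22.700°) = -0.5758, h₀ = 2.1843 rad.
Bracket: h₀ sin ϕ sin δ + cos ϕ cos δ sin h₀ = 2.1843×-0.80902×-0.38591 + 0.58779×0.92254×0.81762 = 0.681958 + 0.443362 = 1.125320.
Q̄ = (S_0/π) × [bracket] = (1361/π) × 1.125320 = 487.51 W/m².
Ratio Q̄_A / Q̄_B = 433.38 / 487.51 = 0.8890.

Q̄_A / Q̄_B ≈ 0.889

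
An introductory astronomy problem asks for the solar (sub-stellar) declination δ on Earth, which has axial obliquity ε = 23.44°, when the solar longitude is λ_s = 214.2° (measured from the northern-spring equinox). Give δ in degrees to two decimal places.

δ = -12.92°

sin δ = sin ε · sin λ_s = sin 23.44° × sin 214.2° = -0.223590.
δ = arcsin(-0.223590) = -12.92°.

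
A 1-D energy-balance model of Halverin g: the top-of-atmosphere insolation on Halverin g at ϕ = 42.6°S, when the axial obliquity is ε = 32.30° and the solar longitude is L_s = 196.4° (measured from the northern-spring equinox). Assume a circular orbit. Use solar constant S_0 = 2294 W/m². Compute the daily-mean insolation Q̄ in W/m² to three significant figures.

Q̄ ≈ 654 W/m²

Solar declination: sin δ = sin ε · sin L_s = sin 32.30° × sin 196.4° = -0.15087, so δ = -8.677°.
cos h₀ = −tan(-42.6°) tan(-8.677°) = -0.1403, h₀ = 1.7116 rad.
Bracket: h₀ sin ϕ sin δ + cos ϕ cos δ sin h₀ = 1.7116×-0.67688×-0.15087 + 0.73610×0.98855×0.99010 = 0.174790 + 0.720468 = 0.895258.
Q̄ = (S_0/π) × [bracket] = (2294/π) × 0.895258 = 653.7 W/m².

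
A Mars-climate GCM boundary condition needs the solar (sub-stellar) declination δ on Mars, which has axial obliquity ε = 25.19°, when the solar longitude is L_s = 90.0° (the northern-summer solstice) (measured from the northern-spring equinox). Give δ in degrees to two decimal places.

δ = +25.19°

sin δ = sin ε · sin L_s = sin 25.19° × sin 90.0° = 0.425621.
δ = arcsin(0.425621) = +25.19°.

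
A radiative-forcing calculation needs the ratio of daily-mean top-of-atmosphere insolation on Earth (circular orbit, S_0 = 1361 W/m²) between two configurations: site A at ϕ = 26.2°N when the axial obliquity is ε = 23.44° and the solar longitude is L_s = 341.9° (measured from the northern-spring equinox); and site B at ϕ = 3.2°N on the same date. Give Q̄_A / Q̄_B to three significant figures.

— Configuration A (ϕ=+26.2°):
Solar declination: sin δ = sin ε · sin L_s = sin 23.44° × sin 341.9° = -0.12358, so δ = -7.099°.
cos h₀ = −tan(+26.2°) tan(-7.099°) = 0.0613, h₀ = 1.5095 rad.
Bracket: h₀ sin ϕ sin δ + cos ϕ cos δ sin h₀ = 1.5095×0.44151×-0.12358 + 0.89726×0.99233×0.99812 = -0.082361 + 0.888704 = 0.806343.
Q̄ = (S_0/π) × [bracket] = (1361/π) × 0.806343 = 349.32 W/m².
— Configuration B (ϕ=+3.2°):
cos h₀ = −tan(+3.2°) tan(-7.099°) = 0.0070, h₀ = 1.5638 rad.
Bracket: h₀ sin ϕ sin δ + cos ϕ cos δ sin h₀ = 1.5638×0.05582×-0.12358 + 0.99844×0.99233×0.99998 = -0.010787 + 0.990762 = 0.979975.
Q̄ = (S_0/π) × [bracket] = (1361/π) × 0.979975 = 424.54 W/m².
Ratio Q̄_A / Q̄_B = 349.32 / 424.54 = 0.8228.

Q̄_A / Q̄_B ≈ 0.823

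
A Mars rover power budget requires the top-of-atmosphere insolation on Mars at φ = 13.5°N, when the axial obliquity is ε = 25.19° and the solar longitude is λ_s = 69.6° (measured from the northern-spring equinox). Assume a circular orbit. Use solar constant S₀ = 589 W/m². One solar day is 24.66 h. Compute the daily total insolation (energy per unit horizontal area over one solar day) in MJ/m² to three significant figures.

17.4 MJ/m²

Solar declination: sin δ = sin ε · sin λ_s = sin 25.19° × sin 69.6° = 0.39893, so δ = +23.511°.
cos H₀ = −tan(+13.5°) tan(+23.511°) = -0.1044, H₀ = 1.6754 rad.
Bracket: H₀ sin φ sin δ + cos φ cos δ sin H₀ = 1.6754×0.23345×0.39893 + 0.97237×0.91698×0.99453 = 0.156030 + 0.886767 = 1.042797.
Q̄ = (S₀/π) × [bracket] = (589/π) × 1.042797 = 195.51 W/m².
Daily total = Q̄ × 24.66 h × 3600 s/h = 195.51 × 24.66 × 3600 / 10⁶ = 17.36 MJ/m².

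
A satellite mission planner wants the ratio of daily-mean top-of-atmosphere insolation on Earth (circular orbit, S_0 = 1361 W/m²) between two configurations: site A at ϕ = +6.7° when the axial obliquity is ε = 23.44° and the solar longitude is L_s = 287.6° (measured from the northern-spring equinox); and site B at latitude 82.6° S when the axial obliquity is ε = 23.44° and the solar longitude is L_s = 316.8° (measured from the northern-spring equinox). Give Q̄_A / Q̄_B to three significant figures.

Q̄_A / Q̄_B ≈ 1.00

— Configuration A (ϕ=+6.7°):
Solar declination: sin δ = sin ε · sin L_s = sin 23.44° × sin 287.6° = -0.37917, so δ = -22.282°.
cos h₀ = −tan(+6.7°) tan(-22.282°) = 0.0481, h₀ = 1.5226 rad.
Bracket: h₀ sin ϕ sin δ + cos ϕ cos δ sin h₀ = 1.5226×0.11667×-0.37917 + 0.99317×0.92533×0.99884 = -0.067356 + 0.917944 = 0.850588.
Q̄ = (S_0/π) × [bracket] = (1361/π) × 0.850588 = 368.49 W/m².
— Configuration B (ϕ=-82.6°):
Solar declination: sin δ = sin ε · sin L_s = sin 23.44° × sin 316.8° = -0.27230, so δ = -15.801°.
cos h₀ = −tan(-82.6°) tan(-15.801°) = -2.1790 ≤ −1 ⇒ polar day, h₀ = π.
Bracket: h₀ sin ϕ sin δ + cos ϕ cos δ sin h₀ = 3.1416×-0.99167×-0.27230 + 0.12880×0.96221×0.00000 = 0.848332 + 0.000000 = 0.848332.
Q̄ = (S_0/π) × [bracket] = (1361/π) × 0.848332 = 367.51 W/m².
Ratio Q̄_A / Q̄_B = 368.49 / 367.51 = 1.003.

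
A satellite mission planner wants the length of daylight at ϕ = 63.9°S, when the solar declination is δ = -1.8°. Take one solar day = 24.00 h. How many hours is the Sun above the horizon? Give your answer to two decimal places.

cos h₀ = −tan ϕ · tan δ = −tan(-63.9°) × tan(-1.800°) = -0.0641, so h₀ = 1.6350 rad = 93.68°.
Daylight = 2h₀/(2π) × 24.00 h = (1.6350/π) × 24.00 = 12.49 h.

12.49 h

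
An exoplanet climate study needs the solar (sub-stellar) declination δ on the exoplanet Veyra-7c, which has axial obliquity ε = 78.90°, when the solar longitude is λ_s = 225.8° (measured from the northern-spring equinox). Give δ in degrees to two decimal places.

δ = -44.71°

sin δ = sin ε · sin λ_s = sin 78.90° × sin 225.8° = -0.703499.
δ = arcsin(-0.703499) = -44.71°.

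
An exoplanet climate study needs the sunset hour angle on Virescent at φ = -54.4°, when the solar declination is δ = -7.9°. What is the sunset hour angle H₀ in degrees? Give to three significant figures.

cos H₀ = −tan φ · tan δ = −tan(-54.4°) × tan(-7.900°) = -0.1938, so H₀ = 1.7659 rad = 101.18°.

H₀ = 101°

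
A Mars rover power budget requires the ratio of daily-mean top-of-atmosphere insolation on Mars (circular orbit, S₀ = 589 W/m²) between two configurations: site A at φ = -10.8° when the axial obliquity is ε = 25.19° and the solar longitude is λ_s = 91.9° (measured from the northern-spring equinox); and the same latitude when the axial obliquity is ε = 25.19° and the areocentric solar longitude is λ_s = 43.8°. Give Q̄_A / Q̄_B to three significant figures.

Q̄_A / Q̄_B ≈ 0.899

— Configuration A (φ=-10.8°):
Solar declination: sin δ = sin ε · sin λ_s = sin 25.19° × sin 91.9° = 0.42539, so δ = +25.175°.
cos H₀ = −tan(-10.8°) tan(+25.175°) = 0.0897, H₀ = 1.4810 rad.
Bracket: H₀ sin φ sin δ + cos φ cos δ sin H₀ = 1.4810×-0.18738×0.42539 + 0.98229×0.90501×0.99597 = -0.118050 + 0.885400 = 0.767350.
Q̄ = (S₀/π) × [bracket] = (589/π) × 0.767350 = 143.87 W/m².
— Configuration B (φ=-10.8°):
sin δ = sin 25.19° × sin 43.8° = 0.29459, so δ = +17.133°.
cos H₀ = −tan(-10.8°) tan(+17.133°) = 0.0588, H₀ = 1.5120 rad.
Bracket: H₀ sin φ sin δ + cos φ cos δ sin H₀ = 1.5120×-0.18738×0.29459 + 0.98229×0.95562×0.99827 = -0.083463 + 0.937072 = 0.853609.
Q̄ = (S₀/π) × [bracket] = (589/π) × 0.853609 = 160.04 W/m².
Ratio Q̄_A / Q̄_B = 143.87 / 160.04 = 0.8990.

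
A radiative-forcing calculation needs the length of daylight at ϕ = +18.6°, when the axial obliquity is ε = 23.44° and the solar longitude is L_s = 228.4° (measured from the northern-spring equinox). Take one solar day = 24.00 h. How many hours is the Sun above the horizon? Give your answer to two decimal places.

Solar declination: sin δ = sin ε · sin L_s = sin 23.44° × sin 228.4° = -0.29747, so δ = -17.305°.
cos h₀ = −tan ϕ · tan δ = −tan(+18.6°) × tan(-17.305°) = 0.1049, so h₀ = 1.4657 rad = 83.98°.
Daylight = 2h₀/(2π) × 24.00 h = (1.4657/π) × 24.00 = 11.20 h.

11.20 h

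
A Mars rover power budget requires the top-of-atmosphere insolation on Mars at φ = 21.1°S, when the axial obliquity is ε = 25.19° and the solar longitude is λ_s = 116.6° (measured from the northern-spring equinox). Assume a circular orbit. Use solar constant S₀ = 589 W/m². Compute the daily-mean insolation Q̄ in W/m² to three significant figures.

Solar declination: sin δ = sin ε · sin λ_s = sin 25.19° × sin 116.6° = 0.38057, so δ = +22.369°.
cos H₀ = −tan(-21.1°) tan(+22.369°) = 0.1588, H₀ = 1.4113 rad.
Bracket: H₀ sin φ sin δ + cos φ cos δ sin H₀ = 1.4113×-0.36000×0.38057 + 0.93295×0.92475×0.98731 = -0.193355 + 0.851797 = 0.658442.
Q̄ = (S₀/π) × [bracket] = (589/π) × 0.658442 = 123.4 W/m².

Q̄ ≈ 123 W/m²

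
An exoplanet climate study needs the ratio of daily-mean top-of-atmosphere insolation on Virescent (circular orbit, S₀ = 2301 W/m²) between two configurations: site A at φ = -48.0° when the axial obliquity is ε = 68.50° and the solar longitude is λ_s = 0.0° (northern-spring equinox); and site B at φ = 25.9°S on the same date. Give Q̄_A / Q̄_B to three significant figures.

Q̄_A / Q̄_B ≈ 0.744

— Configuration A (φ=-48.0°):
Solar declination: sin δ = sin ε · sin λ_s = sin 68.50° × sin 0.0° = 0.00000, so δ = +0.000°.
cos H₀ = −tan(-48.0°) tan(+0.000°) = 0.0000, H₀ = 1.5708 rad.
Bracket: H₀ sin φ sin δ + cos φ cos δ sin H₀ = 1.5708×-0.74314×0.00000 + 0.66913×1.00000×1.00000 = -0.000000 + 0.669130 = 0.669130.
Q̄ = (S₀/π) × [bracket] = (2301/π) × 0.669130 = 490.09 W/m².
— Configuration B (φ=-25.9°):
cos H₀ = −tan(-25.9°) tan(+0.000°) = 0.0000, H₀ = 1.5708 rad.
Bracket: H₀ sin φ sin δ + cos φ cos δ sin H₀ = 1.5708×-0.43680×0.00000 + 0.89956×1.00000×1.00000 = -0.000000 + 0.899560 = 0.899560.
Q̄ = (S₀/π) × [bracket] = (2301/π) × 0.899560 = 658.87 W/m².
Ratio Q̄_A / Q̄_B = 490.09 / 658.87 = 0.7438.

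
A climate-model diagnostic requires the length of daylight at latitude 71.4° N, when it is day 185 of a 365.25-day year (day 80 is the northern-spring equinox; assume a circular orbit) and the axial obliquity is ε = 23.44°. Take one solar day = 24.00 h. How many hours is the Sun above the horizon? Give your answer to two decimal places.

24.00 h

Solar longitude: λ_s = 360° × (185 − 80)/365.25 = 103.491°.
sin δ = sin 23.44° × sin 103.491° = 0.38681, so δ = +22.756°.
Sunrise equation: cos H₀ = −tan φ · tan δ = -1.2464 ≤ −1, so the Sun never sets (polar day) and H₀ = π.
Daylight = 2H₀/(2π) × 24.00 h = (3.1416/π) × 24.00 = 24.00 h.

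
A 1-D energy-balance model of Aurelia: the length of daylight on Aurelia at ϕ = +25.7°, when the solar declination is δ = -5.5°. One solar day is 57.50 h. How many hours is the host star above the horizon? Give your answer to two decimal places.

cos h₀ = −tan ϕ · tan δ = −tan(+25.7°) × tan(-5.500°) = 0.0463, so h₀ = 1.5244 rad = 87.34°.
Daylight = 2h₀/(2π) × 57.50 h = (1.5244/π) × 57.50 = 27.90 h.

27.90 h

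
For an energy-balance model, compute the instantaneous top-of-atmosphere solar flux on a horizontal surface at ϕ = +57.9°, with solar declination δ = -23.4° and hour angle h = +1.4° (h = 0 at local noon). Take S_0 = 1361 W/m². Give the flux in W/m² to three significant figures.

206 W/m²

cos θ_z = sin ϕ sin δ + cos ϕ cos δ cos h = -0.336433 + 0.487548 = 0.151115.
Flux = S_0 · cos θ_z = 1361 × 0.151115 = 205.7 W/m².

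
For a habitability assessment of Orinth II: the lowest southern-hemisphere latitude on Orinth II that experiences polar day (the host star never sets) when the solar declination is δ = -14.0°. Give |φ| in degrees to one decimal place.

Polar day requires cos H₀ = −tan φ tan δ ≤ −1, i.e. tan φ tan δ ≥ 1.
The boundary is |tan φ| · |tan δ| = 1, so |φ| = 90° − |δ| = 90° − 14.0° = 76.0° in the southern hemisphere.

|φ| = 76.0°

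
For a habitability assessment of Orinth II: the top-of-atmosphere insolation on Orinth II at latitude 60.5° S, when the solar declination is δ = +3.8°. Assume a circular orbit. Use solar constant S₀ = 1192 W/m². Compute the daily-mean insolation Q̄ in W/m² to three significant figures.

cos H₀ = −tan(-60.5°) tan(+3.800°) = 0.1174, H₀ = 1.4531 rad.
Bracket: H₀ sin φ sin δ + cos φ cos δ sin H₀ = 1.4531×-0.87036×0.06627 + 0.49242×0.99780×0.99309 = -0.083813 + 0.487942 = 0.404129.
Q̄ = (S₀/π) × [bracket] = (1192/π) × 0.404129 = 153.3 W/m².

Q̄ ≈ 153 W/m²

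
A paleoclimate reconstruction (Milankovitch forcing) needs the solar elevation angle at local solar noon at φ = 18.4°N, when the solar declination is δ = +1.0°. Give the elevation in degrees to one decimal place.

At local noon the hour angle is zero, so the zenith angle equals |φ − δ| = |+18.4° − (+1.000°)| = 17.400°.
Elevation = 90° − 17.400° = 72.6°.

72.6°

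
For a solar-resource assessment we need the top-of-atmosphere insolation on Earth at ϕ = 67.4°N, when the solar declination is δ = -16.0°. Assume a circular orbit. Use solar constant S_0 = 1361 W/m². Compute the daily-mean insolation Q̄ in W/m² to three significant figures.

Q̄ ≈ 26.6 W/m²

cos h₀ = −tan(+67.4°) tan(-16.000°) = 0.6889, h₀ = 0.8109 rad.
Bracket: h₀ sin ϕ sin δ + cos ϕ cos δ sin h₀ = 0.8109×0.92321×-0.27564 + 0.38430×0.96126×0.72489 = -0.206353 + 0.267783 = 0.061430.
Q̄ = (S_0/π) × [bracket] = (1361/π) × 0.061430 = 26.61 W/m².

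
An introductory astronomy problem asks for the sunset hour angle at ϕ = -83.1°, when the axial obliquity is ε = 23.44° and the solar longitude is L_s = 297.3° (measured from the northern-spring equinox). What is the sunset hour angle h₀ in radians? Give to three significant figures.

Solar declination: sin δ = sin ε · sin L_s = sin 23.44° × sin 297.3° = -0.35348, so δ = -20.700°.
Sunrise equation: cos h₀ = −tan ϕ · tan δ = -3.1226 ≤ −1, so the Sun never sets (polar day) and h₀ = π.

h₀ = 3.14 rad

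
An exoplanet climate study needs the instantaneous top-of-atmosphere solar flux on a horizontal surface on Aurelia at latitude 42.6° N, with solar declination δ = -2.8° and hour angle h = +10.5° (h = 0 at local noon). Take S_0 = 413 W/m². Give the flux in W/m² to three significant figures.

285 W/m²

cos θ_z = sin ϕ sin δ + cos ϕ cos δ cos h = -0.033065 + 0.722907 = 0.689842.
Flux = S_0 · cos θ_z = 413 × 0.689842 = 284.9 W/m².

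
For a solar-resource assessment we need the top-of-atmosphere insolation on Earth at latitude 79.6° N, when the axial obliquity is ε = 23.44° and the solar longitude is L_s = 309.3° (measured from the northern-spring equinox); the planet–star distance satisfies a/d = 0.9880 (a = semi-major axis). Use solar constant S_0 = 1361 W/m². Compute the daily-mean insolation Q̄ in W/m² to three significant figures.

Solar declination: sin δ = sin ε · sin L_s = sin 23.44° × sin 309.3° = -0.30782, so δ = -17.928°.
cos h₀ = −tan(+79.6°) tan(-17.928°) = 1.7628 ≥ 1 ⇒ polar night, h₀ = 0 and Q̄ = 0.
Inverse-square distance factor (a/d)² = 0.9880² = 0.976144.

Q̄ ≈ 0.00 W/m²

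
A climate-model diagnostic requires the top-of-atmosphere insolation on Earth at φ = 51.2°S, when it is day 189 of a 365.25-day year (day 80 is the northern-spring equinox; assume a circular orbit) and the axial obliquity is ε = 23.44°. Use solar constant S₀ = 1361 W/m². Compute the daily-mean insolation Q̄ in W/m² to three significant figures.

Q̄ ≈ 83.3 W/m²

Solar longitude: λ_s = 360° × (189 − 80)/365.25 = 107.433°.
sin δ = sin 23.44° × sin 107.433° = 0.37952, so δ = +22.304°.
cos H₀ = −tan(-51.2°) tan(+22.304°) = 0.5102, H₀ = 1.0354 rad.
Bracket: H₀ sin φ sin δ + cos φ cos δ sin H₀ = 1.0354×-0.77934×0.37952 + 0.62660×0.92518×0.86006 = -0.306246 + 0.498592 = 0.192346.
Q̄ = (S₀/π) × [bracket] = (1361/π) × 0.192346 = 83.33 W/m².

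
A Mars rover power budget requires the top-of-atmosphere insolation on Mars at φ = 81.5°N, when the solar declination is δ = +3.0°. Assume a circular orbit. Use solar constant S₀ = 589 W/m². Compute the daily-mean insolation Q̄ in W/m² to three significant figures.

Q̄ ≈ 44.6 W/m²

cos H₀ = −tan(+81.5°) tan(+3.000°) = -0.3507, H₀ = 1.9291 rad.
Bracket: H₀ sin φ sin δ + cos φ cos δ sin H₀ = 1.9291×0.98902×0.05234 + 0.14781×0.99863×0.93650 = 0.099860 + 0.138234 = 0.238094.
Q̄ = (S₀/π) × [bracket] = (589/π) × 0.238094 = 44.64 W/m².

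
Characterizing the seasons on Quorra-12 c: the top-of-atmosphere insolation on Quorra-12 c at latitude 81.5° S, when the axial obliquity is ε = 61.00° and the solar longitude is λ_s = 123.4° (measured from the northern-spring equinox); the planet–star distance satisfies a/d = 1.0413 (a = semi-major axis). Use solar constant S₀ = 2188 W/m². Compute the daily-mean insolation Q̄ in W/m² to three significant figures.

Q̄ ≈ 0.00 W/m²

Solar declination: sin δ = sin ε · sin λ_s = sin 61.00° × sin 123.4° = 0.73017, so δ = +46.901°.
cos H₀ = −tan(-81.5°) tan(+46.901°) = 7.1506 ≥ 1 ⇒ polar night, H₀ = 0 and Q̄ = 0.
Inverse-square distance factor (a/d)² = 1.0413² = 1.084306.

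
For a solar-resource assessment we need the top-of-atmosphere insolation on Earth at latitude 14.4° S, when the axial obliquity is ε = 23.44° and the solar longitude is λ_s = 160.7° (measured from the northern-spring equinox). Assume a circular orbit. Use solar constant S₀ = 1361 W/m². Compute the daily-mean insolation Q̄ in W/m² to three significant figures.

Solar declination: sin δ = sin ε · sin λ_s = sin 23.44° × sin 160.7° = 0.13147, so δ = +7.555°.
cos H₀ = −tan(-14.4°) tan(+7.555°) = 0.0341, H₀ = 1.5367 rad.
Bracket: H₀ sin φ sin δ + cos φ cos δ sin H₀ = 1.5367×-0.24869×0.13147 + 0.96858×0.99132×0.99942 = -0.050243 + 0.959616 = 0.909373.
Q̄ = (S₀/π) × [bracket] = (1361/π) × 0.909373 = 394.0 W/m².

Q̄ ≈ 394 W/m²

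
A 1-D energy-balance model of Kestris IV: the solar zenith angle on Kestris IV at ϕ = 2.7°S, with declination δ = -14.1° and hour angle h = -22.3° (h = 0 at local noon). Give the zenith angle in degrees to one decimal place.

θ_z = 24.8°

cos θ_z = sin ϕ sin δ + cos ϕ cos δ cos h = 0.011476 + 0.896339 = 0.907815.
θ_z = arccos(0.907815) = 24.8°.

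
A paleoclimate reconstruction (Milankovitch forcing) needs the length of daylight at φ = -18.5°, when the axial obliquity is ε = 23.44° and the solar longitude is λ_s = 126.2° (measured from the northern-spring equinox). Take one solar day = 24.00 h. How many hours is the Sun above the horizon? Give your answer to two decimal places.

11.13 h

Solar declination: sin δ = sin ε · sin λ_s = sin 23.44° × sin 126.2° = 0.32100, so δ = +18.723°.
cos H₀ = −tan φ · tan δ = −tan(-18.5°) × tan(+18.723°) = 0.1134, so H₀ = 1.4571 rad = 83.49°.
Daylight = 2H₀/(2π) × 24.00 h = (1.4571/π) × 24.00 = 11.13 h.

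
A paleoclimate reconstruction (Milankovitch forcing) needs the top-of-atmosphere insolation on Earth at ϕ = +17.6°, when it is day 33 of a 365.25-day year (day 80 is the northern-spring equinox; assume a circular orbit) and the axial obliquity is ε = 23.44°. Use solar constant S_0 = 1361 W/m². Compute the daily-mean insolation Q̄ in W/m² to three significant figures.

Solar longitude: L_s = 360° × (33 − 80)/365.25 = -46.324°, i.e. -46.324° + 360° = 313.676°.
sin δ = sin 23.44° × sin 313.676° = -0.28771, so δ = -16.721°.
cos h₀ = −tan(+17.6°) tan(-16.721°) = 0.0953, h₀ = 1.4754 rad.
Bracket: h₀ sin ϕ sin δ + cos ϕ cos δ sin h₀ = 1.4754×0.30237×-0.28771 + 0.95319×0.95772×0.99545 = -0.128352 + 0.908735 = 0.780383.
Q̄ = (S_0/π) × [bracket] = (1361/π) × 0.780383 = 338.1 W/m².

Q̄ ≈ 338 W/m²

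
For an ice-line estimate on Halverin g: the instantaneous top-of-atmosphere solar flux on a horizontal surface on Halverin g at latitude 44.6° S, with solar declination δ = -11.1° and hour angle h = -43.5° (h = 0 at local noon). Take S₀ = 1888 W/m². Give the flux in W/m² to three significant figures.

1.21e+03 W/m²

cos θ_z = sin φ sin δ + cos φ cos δ cos h = 0.135180 + 0.506823 = 0.642003.
Flux = S₀ · cos θ_z = 1888 × 0.642003 = 1212 W/m².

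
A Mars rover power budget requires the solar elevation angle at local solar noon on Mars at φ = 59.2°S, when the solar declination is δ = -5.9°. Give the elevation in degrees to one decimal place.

36.7°

At local noon the hour angle is zero, so the zenith angle equals |φ − δ| = |-59.2° − (-5.900°)| = 53.300°.
Elevation = 90° − 53.300° = 36.7°.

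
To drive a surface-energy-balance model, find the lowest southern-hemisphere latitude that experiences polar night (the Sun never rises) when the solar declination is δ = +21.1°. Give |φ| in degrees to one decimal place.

Polar night requires cos H₀ = −tan φ tan δ ≥ 1, i.e. tan φ tan δ ≤ −1.
The boundary is |tan φ| · |tan δ| = 1, so |φ| = 90° − |δ| = 90° − 21.1° = 68.9° in the southern hemisphere.

|φ| = 68.9°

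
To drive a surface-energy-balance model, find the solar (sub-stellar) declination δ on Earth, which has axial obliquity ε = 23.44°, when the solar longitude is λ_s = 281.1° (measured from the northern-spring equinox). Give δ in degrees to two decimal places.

sin δ = sin ε · sin λ_s = sin 23.44° × sin 281.1° = -0.390347.
δ = arcsin(-0.390347) = -22.98°.

δ = -22.98°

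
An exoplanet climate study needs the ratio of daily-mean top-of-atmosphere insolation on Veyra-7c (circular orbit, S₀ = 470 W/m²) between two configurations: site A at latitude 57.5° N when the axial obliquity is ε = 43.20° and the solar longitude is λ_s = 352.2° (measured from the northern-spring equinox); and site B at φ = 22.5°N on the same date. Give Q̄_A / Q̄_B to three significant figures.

Q̄_A / Q̄_B ≈ 0.483

— Configuration A (φ=+57.5°):
Solar declination: sin δ = sin ε · sin λ_s = sin 43.20° × sin 352.2° = -0.09290, so δ = -5.331°.
cos H₀ = −tan(+57.5°) tan(-5.331°) = 0.1465, H₀ = 1.4238 rad.
Bracket: H₀ sin φ sin δ + cos φ cos δ sin H₀ = 1.4238×0.84339×-0.09290 + 0.53730×0.99568×0.98922 = -0.111556 + 0.529212 = 0.417656.
Q̄ = (S₀/π) × [bracket] = (470/π) × 0.417656 = 62.484 W/m².
— Configuration B (φ=+22.5°):
cos H₀ = −tan(+22.5°) tan(-5.331°) = 0.0386, H₀ = 1.5321 rad.
Bracket: H₀ sin φ sin δ + cos φ cos δ sin H₀ = 1.5321×0.38268×-0.09290 + 0.92388×0.99568×0.99925 = -0.054468 + 0.919199 = 0.864731.
Q̄ = (S₀/π) × [bracket] = (470/π) × 0.864731 = 129.37 W/m².
Ratio Q̄_A / Q̄_B = 62.484 / 129.37 = 0.4830.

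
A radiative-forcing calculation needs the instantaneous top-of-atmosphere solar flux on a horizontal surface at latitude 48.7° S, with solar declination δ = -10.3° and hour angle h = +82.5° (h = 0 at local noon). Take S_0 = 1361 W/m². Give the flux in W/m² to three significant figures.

298 W/m²

cos θ_z = sin ϕ sin δ + cos ϕ cos δ cos h = 0.134328 + 0.084759 = 0.219087.
Flux = S_0 · cos θ_z = 1361 × 0.219087 = 298.2 W/m².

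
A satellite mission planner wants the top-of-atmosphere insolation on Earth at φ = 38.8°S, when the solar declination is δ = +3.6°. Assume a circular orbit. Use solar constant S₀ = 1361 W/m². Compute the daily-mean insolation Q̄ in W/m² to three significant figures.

Q̄ ≈ 311 W/m²

cos H₀ = −tan(-38.8°) tan(+3.600°) = 0.0506, H₀ = 1.5202 rad.
Bracket: H₀ sin φ sin δ + cos φ cos δ sin H₀ = 1.5202×-0.62660×0.06279 + 0.77934×0.99803×0.99872 = -0.059811 + 0.776809 = 0.716998.
Q̄ = (S₀/π) × [bracket] = (1361/π) × 0.716998 = 310.6 W/m².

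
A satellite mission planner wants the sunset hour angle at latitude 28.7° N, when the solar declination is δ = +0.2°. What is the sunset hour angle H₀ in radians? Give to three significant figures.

H₀ = 1.57 rad

cos H₀ = −tan φ · tan δ = −tan(+28.7°) × tan(+0.200°) = -0.0019, so H₀ = 1.5727 rad = 90.11°.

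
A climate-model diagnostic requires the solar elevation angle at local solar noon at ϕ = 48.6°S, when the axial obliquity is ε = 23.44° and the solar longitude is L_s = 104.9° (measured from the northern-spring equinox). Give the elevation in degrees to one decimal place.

18.8°

Solar declination: sin δ = sin ε · sin L_s = sin 23.44° × sin 104.9° = 0.38441, so δ = +22.607°.
At local noon the hour angle is zero, so the zenith angle equals |ϕ − δ| = |-48.6° − (+22.607°)| = 71.207°.
Elevation = 90° − 71.207° = 18.8°.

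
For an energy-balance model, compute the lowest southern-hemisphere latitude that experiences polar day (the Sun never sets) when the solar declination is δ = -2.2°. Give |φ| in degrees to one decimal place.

Polar day requires cos H₀ = −tan φ tan δ ≤ −1, i.e. tan φ tan δ ≥ 1.
The boundary is |tan φ| · |tan δ| = 1, so |φ| = 90° − |δ| = 90° − 2.2° = 87.8° in the southern hemisphere.

|φ| = 87.8°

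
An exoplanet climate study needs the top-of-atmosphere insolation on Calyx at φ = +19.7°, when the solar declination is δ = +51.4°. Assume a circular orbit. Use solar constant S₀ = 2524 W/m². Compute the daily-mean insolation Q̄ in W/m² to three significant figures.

Q̄ ≈ 853 W/m²

cos H₀ = −tan(+19.7°) tan(+51.400°) = -0.4485, H₀ = 2.0359 rad.
Bracket: H₀ sin φ sin δ + cos φ cos δ sin H₀ = 2.0359×0.33710×0.78152 + 0.94147×0.62388×0.89377 = 0.536359 + 0.524969 = 1.061328.
Q̄ = (S₀/π) × [bracket] = (2524/π) × 1.061328 = 852.7 W/m².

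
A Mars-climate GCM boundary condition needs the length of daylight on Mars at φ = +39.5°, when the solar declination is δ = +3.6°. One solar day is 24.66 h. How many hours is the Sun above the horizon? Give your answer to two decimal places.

cos H₀ = −tan φ · tan δ = −tan(+39.5°) × tan(+3.600°) = -0.0519, so H₀ = 1.6227 rad = 92.97°.
Daylight = 2H₀/(2π) × 24.66 h = (1.6227/π) × 24.66 = 12.74 h.

12.74 h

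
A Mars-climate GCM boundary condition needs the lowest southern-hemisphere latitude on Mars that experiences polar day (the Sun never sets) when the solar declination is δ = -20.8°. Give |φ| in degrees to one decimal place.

|φ| = 69.2°

Polar day requires cos H₀ = −tan φ tan δ ≤ −1, i.e. tan φ tan δ ≥ 1.
The boundary is |tan φ| · |tan δ| = 1, so |φ| = 90° − |δ| = 90° − 20.8° = 69.2° in the southern hemisphere.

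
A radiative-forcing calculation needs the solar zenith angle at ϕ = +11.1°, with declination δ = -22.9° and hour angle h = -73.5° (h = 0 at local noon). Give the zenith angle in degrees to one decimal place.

cos θ_z = sin ϕ sin δ + cos ϕ cos δ cos h = -0.074915 + 0.256736 = 0.181821.
θ_z = arccos(0.181821) = 79.5°.

θ_z = 79.5°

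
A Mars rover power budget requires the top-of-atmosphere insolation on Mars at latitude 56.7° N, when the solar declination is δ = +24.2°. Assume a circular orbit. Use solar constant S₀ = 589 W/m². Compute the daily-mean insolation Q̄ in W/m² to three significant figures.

Q̄ ≈ 218 W/m²

cos H₀ = −tan(+56.7°) tan(+24.200°) = -0.6842, H₀ = 2.3243 rad.
Bracket: H₀ sin φ sin δ + cos φ cos δ sin H₀ = 2.3243×0.83581×0.40992 + 0.54902×0.91212×0.72932 = 0.796341 + 0.365223 = 1.161564.
Q̄ = (S₀/π) × [bracket] = (589/π) × 1.161564 = 217.8 W/m².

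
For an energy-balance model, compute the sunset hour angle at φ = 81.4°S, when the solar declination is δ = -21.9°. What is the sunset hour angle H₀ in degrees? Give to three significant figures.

H₀ = 180°

Sunrise equation: cos H₀ = −tan φ · tan δ = -2.6581 ≤ −1, so the Sun never sets (polar day) and H₀ = π.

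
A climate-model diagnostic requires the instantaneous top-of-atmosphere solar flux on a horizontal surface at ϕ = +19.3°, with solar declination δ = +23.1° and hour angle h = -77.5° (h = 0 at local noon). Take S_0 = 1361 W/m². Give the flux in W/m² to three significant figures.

432 W/m²

cos θ_z = sin ϕ sin δ + cos ϕ cos δ cos h = 0.129673 + 0.187897 = 0.317570.
Flux = S_0 · cos θ_z = 1361 × 0.317570 = 432.2 W/m².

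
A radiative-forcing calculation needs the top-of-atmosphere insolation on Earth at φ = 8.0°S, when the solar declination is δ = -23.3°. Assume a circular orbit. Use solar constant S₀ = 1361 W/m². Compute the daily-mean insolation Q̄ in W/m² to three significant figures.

cos H₀ = −tan(-8.0°) tan(-23.300°) = -0.0605, H₀ = 1.6314 rad.
Bracket: H₀ sin φ sin δ + cos φ cos δ sin H₀ = 1.6314×-0.13917×-0.39555 + 0.99027×0.91845×0.99817 = 0.089806 + 0.907849 = 0.997655.
Q̄ = (S₀/π) × [bracket] = (1361/π) × 0.997655 = 432.2 W/m².

Q̄ ≈ 432 W/m²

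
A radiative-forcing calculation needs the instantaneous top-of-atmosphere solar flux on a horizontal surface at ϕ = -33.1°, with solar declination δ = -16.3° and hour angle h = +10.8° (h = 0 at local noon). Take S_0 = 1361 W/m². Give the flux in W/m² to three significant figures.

1.28e+03 W/m²

cos θ_z = sin ϕ sin δ + cos ϕ cos δ cos h = 0.153273 + 0.789805 = 0.943078.
Flux = S_0 · cos θ_z = 1361 × 0.943078 = 1284 W/m².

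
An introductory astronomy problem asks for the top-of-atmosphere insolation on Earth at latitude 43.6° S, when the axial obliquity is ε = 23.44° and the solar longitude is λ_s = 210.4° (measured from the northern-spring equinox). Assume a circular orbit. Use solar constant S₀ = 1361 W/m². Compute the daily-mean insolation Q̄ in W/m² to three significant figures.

Solar declination: sin δ = sin ε · sin λ_s = sin 23.44° × sin 210.4° = -0.20129, so δ = -11.613°.
cos H₀ = −tan(-43.6°) tan(-11.613°) = -0.1957, H₀ = 1.7678 rad.
Bracket: H₀ sin φ sin δ + cos φ cos δ sin H₀ = 1.7678×-0.68962×-0.20129 + 0.72417×0.97953×0.98066 = 0.245395 + 0.695627 = 0.941022.
Q̄ = (S₀/π) × [bracket] = (1361/π) × 0.941022 = 407.7 W/m².

Q̄ ≈ 408 W/m²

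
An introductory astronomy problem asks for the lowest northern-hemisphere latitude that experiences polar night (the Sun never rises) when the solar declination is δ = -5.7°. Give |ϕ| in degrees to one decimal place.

Polar night requires cos h₀ = −tan ϕ tan δ ≥ 1, i.e. tan ϕ tan δ ≤ −1.
The boundary is |tan ϕ| · |tan δ| = 1, so |ϕ| = 90° − |δ| = 90° − 5.7° = 84.3° in the northern hemisphere.

|ϕ| = 84.3°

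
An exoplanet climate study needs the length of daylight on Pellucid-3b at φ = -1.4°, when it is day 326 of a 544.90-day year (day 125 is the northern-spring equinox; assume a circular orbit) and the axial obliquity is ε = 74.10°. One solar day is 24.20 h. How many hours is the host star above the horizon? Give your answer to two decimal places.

11.91 h

Solar longitude: λ_s = 360° × (326 − 125)/544.90 = 132.795°.
sin δ = sin 74.10° × sin 132.795° = 0.70572, so δ = +44.887°.
cos H₀ = −tan φ · tan δ = −tan(-1.4°) × tan(+44.887°) = 0.0243, so H₀ = 1.5465 rad = 88.61°.
Daylight = 2H₀/(2π) × 24.20 h = (1.5465/π) × 24.20 = 11.91 h.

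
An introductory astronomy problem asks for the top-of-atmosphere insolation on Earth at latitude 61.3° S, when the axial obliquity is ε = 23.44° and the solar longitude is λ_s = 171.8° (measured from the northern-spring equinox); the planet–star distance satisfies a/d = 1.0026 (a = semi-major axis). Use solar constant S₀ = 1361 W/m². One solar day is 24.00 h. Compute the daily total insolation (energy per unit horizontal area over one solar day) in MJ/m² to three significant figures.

15.2 MJ/m²

Solar declination: sin δ = sin ε · sin λ_s = sin 23.44° × sin 171.8° = 0.05674, so δ = +3.252°.
cos H₀ = −tan(-61.3°) tan(+3.252°) = 0.1038, H₀ = 1.4668 rad.
Bracket: H₀ sin φ sin δ + cos φ cos δ sin H₀ = 1.4668×-0.87715×0.05674 + 0.48022×0.99839×0.99460 = -0.073002 + 0.476858 = 0.403856.
Inverse-square distance factor (a/d)² = 1.0026² = 1.005207.
Q̄ = (S₀/π) × 1.005207 × [bracket] = (1361/π) × 1.005207 × 0.403856 = 175.87 W/m².
Daily total = Q̄ × 24.00 h × 3600 s/h = 175.87 × 24.00 × 3600 / 10⁶ = 15.20 MJ/m².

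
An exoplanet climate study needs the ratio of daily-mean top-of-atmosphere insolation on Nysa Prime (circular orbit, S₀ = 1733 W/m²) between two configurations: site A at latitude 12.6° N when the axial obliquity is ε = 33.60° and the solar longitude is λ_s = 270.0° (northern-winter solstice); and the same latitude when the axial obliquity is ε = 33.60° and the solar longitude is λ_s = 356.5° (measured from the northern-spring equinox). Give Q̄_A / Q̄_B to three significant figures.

Q̄_A / Q̄_B ≈ 0.656

— Configuration A (φ=+12.6°):
Solar declination: sin δ = sin ε · sin λ_s = sin 33.60° × sin 270.0° = -0.55339, so δ = -33.600°.
cos H₀ = −tan(+12.6°) tan(-33.600°) = 0.1485, H₀ = 1.4217 rad.
Bracket: H₀ sin φ sin δ + cos φ cos δ sin H₀ = 1.4217×0.21814×-0.55339 + 0.97592×0.83292×0.98891 = -0.171623 + 0.803849 = 0.632226.
Q̄ = (S₀/π) × [bracket] = (1733/π) × 0.632226 = 348.76 W/m².
— Configuration B (φ=+12.6°):
Solar declination: sin δ = sin ε · sin λ_s = sin 33.60° × sin 356.5° = -0.03378, so δ = -1.936°.
cos H₀ = −tan(+12.6°) tan(-1.936°) = 0.0076, H₀ = 1.5632 rad.
Bracket: H₀ sin φ sin δ + cos φ cos δ sin H₀ = 1.5632×0.21814×-0.03378 + 0.97592×0.99943×0.99997 = -0.011519 + 0.975334 = 0.963815.
Q̄ = (S₀/π) × [bracket] = (1733/π) × 0.963815 = 531.67 W/m².
Ratio Q̄_A / Q̄_B = 348.76 / 531.67 = 0.6560.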